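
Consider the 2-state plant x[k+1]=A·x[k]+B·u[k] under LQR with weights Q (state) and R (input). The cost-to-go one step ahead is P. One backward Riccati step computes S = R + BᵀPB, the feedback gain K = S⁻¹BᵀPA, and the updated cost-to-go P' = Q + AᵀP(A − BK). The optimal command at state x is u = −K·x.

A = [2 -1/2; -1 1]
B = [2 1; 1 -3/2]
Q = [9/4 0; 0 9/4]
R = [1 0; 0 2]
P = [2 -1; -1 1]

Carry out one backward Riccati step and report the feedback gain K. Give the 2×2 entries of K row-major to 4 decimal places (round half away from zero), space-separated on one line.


BᵀP = [3.0000 -1.0000; 3.5000 -2.5000]
S = R + BᵀPB = [1 0; 0 2] + [5.0000 4.5000; 4.5000 7.2500] = [6.0000 4.5000; 4.5000 9.2500]
BᵀPA = [7.0000 -2.5000; 9.5000 -4.2500]
K = S⁻¹·BᵀPA = [0.6241 -0.1135; 0.7234 -0.4043]
A−BK = [0.0284 0.1312; -0.5390 0.5071]
AᵀP(A−BK) = [1.7589 -0.8652; -0.8652 0.4982]
P' = Q + AᵀP(A−BK) = [4.0089 -0.8652; -0.8652 2.7482]
tr(P') = 6.7571

0.6241 -0.1135 0.7234 -0.4043


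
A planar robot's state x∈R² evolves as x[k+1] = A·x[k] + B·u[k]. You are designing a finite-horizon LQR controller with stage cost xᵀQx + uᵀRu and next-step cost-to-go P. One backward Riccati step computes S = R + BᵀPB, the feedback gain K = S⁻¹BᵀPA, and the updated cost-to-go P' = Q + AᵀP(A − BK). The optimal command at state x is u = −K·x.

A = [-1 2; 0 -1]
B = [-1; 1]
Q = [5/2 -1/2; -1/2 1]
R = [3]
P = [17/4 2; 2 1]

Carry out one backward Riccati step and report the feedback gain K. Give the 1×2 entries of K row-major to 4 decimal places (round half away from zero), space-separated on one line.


0.5294 -0.8235

BᵀP = [-2.2500 -1.0000]
S = R + BᵀPB = [3] + [1.2500] = [4.2500]
BᵀPA = [2.2500 -3.5000]
K = S⁻¹·BᵀPA = [0.5294 -0.8235]
A−BK = [-0.4706 1.1765; -0.5294 -0.1765]
AᵀP(A−BK) = [3.0588 -4.6471; -4.6471 7.1176]
P' = Q + AᵀP(A−BK) = [5.5588 -5.1471; -5.1471 8.1176]
tr(P') = 13.6765


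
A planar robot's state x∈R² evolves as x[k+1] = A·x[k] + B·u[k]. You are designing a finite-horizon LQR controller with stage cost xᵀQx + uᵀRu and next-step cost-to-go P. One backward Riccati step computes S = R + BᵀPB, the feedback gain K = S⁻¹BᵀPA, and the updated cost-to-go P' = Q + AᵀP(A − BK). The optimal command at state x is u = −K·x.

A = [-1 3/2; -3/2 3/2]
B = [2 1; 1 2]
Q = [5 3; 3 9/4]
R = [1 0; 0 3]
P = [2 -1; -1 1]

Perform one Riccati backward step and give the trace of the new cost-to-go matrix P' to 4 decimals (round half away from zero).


8.3448

BᵀP = [3.0000 -1.0000; 0.0000 1.0000]
S = R + BᵀPB = [1 0; 0 3] + [5.0000 1.0000; 1.0000 2.0000] = [6.0000 1.0000; 1.0000 5.0000]
BᵀPA = [-1.5000 3.0000; -1.5000 1.5000]
K = S⁻¹·BᵀPA = [-0.2069 0.4655; -0.2586 0.2069]
A−BK = [-0.3276 0.3621; -0.7759 0.6207]
AᵀP(A−BK) = [0.5517 -0.4914; -0.4914 0.5431]
P' = Q + AᵀP(A−BK) = [5.5517 2.5086; 2.5086 2.7931]
tr(P') = 8.3448


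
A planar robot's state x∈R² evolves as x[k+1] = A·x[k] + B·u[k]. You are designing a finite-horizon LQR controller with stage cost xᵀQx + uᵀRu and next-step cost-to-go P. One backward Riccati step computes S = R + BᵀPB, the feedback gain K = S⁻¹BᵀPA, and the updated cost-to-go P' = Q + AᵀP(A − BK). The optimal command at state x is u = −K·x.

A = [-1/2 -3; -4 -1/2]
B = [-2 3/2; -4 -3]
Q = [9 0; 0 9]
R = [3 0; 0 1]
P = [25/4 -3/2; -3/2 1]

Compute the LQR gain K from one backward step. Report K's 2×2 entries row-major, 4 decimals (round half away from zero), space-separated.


0.5204 0.6915 0.4679 -0.9140

BᵀP = [-6.5000 -1.0000; 13.8750 -5.2500]
S = R + BᵀPB = [3 0; 0 1] + [17.0000 -6.7500; -6.7500 36.5625] = [20.0000 -6.7500; -6.7500 37.5625]
BᵀPA = [7.2500 20.0000; 14.0625 -39.0000]
K = S⁻¹·BᵀPA = [0.5204 0.6915; 0.4679 -0.9140]
A−BK = [-0.1610 -0.2459; -0.5147 -0.4759]
AᵀP(A−BK) = [1.2097 0.8396; 0.8396 2.5234]
P' = Q + AᵀP(A−BK) = [10.2097 0.8396; 0.8396 11.5234]
tr(P') = 21.7332


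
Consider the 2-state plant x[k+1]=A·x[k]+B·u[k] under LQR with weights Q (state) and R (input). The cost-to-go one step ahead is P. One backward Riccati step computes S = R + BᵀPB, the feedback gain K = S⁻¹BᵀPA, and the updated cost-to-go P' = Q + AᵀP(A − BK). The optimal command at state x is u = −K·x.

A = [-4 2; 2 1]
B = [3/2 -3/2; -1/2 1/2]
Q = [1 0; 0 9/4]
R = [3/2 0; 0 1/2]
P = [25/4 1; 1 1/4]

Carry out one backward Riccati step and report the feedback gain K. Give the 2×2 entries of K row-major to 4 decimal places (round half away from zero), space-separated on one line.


BᵀP = [8.8750 1.3750; -8.8750 -1.3750]
S = R + BᵀPB = [3/2 0; 0 1/2] + [12.6250 -12.6250; -12.6250 12.6250] = [14.1250 -12.6250; -12.6250 13.1250]
BᵀPA = [-32.7500 19.1250; 32.7500 -19.1250]
K = S⁻¹·BᵀPA = [-0.6298 0.3678; 1.8894 -1.1034]
A−BK = [-0.2212 -0.2067; 0.7404 1.7356]
AᵀP(A−BK) = [2.4952 -1.3197; -1.3197 1.1142]
P' = Q + AᵀP(A−BK) = [3.4952 -1.3197; -1.3197 3.3642]
tr(P') = 6.8594

-0.6298 0.3678 1.8894 -1.1034


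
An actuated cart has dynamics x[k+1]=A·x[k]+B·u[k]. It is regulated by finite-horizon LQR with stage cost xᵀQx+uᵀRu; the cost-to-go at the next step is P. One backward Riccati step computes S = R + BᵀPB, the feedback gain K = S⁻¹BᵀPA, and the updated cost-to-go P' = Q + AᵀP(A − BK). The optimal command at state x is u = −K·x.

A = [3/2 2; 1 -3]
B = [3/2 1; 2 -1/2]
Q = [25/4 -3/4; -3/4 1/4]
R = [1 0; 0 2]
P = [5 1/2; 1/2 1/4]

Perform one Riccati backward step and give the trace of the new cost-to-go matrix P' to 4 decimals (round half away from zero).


11.3081

BᵀP = [8.5000 1.2500; 4.7500 0.3750]
S = R + BᵀPB = [1 0; 0 2] + [15.2500 7.8750; 7.8750 4.5625] = [16.2500 7.8750; 7.8750 6.5625]
BᵀPA = [14.0000 13.2500; 7.5000 8.3750]
K = S⁻¹·BᵀPA = [0.7353 0.4706; 0.2605 0.7115]
A−BK = [0.1366 0.5826; -0.3403 -3.5854]
AᵀP(A−BK) = [0.7521 1.0756; 1.0756 4.0560]
P' = Q + AᵀP(A−BK) = [7.0021 0.3256; 0.3256 4.3060]
tr(P') = 11.3081


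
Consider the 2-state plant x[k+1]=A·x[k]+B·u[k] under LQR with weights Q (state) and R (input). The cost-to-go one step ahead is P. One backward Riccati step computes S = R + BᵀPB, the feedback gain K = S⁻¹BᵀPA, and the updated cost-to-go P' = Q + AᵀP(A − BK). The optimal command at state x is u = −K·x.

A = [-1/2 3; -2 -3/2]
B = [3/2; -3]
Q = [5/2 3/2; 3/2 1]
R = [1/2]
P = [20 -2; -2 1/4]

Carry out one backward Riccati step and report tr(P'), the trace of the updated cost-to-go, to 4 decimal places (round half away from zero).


BᵀP = [36.0000 -3.7500]
S = R + BᵀPB = [1/2] + [65.2500] = [65.7500]
BᵀPA = [-10.5000 113.6250]
K = S⁻¹·BᵀPA = [-0.1597 1.7281]
A−BK = [-0.2605 0.4078; -2.4791 3.6844]
AᵀP(A−BK) = [0.3232 -0.6046; -0.6046 2.2029]
P' = Q + AᵀP(A−BK) = [2.8232 0.8954; 0.8954 3.2029]
tr(P') = 6.0261

6.0261


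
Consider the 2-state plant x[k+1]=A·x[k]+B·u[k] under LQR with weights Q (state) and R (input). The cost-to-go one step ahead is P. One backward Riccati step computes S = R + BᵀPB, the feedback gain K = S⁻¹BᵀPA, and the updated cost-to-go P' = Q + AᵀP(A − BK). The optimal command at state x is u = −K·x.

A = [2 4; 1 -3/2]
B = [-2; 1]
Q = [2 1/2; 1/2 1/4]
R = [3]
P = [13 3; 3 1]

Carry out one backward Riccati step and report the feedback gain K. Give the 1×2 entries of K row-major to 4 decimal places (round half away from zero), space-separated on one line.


-1.1591 -1.9205

BᵀP = [-23.0000 -5.0000]
S = R + BᵀPB = [3] + [41.0000] = [44.0000]
BᵀPA = [-51.0000 -84.5000]
K = S⁻¹·BᵀPA = [-1.1591 -1.9205]
A−BK = [-0.3182 0.1591; 2.1591 0.4205]
AᵀP(A−BK) = [5.8864 7.5568; 7.5568 11.9716]
P' = Q + AᵀP(A−BK) = [7.8864 8.0568; 8.0568 12.2216]
tr(P') = 20.1080


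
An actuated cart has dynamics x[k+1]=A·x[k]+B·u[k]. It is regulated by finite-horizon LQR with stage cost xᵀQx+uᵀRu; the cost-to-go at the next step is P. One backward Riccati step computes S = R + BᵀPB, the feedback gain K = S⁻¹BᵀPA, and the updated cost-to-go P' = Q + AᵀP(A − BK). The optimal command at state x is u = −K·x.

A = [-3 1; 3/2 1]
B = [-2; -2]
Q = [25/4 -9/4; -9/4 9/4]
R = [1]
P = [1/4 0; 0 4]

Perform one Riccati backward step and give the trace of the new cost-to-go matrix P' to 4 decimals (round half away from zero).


13.8611

BᵀP = [-0.5000 -8.0000]
S = R + BᵀPB = [1] + [17.0000] = [18.0000]
BᵀPA = [-10.5000 -8.5000]
K = S⁻¹·BᵀPA = [-0.5833 -0.4722]
A−BK = [-4.1667 0.0556; 0.3333 0.0556]
AᵀP(A−BK) = [5.1250 0.2917; 0.2917 0.2361]
P' = Q + AᵀP(A−BK) = [11.3750 -1.9583; -1.9583 2.4861]
tr(P') = 13.8611


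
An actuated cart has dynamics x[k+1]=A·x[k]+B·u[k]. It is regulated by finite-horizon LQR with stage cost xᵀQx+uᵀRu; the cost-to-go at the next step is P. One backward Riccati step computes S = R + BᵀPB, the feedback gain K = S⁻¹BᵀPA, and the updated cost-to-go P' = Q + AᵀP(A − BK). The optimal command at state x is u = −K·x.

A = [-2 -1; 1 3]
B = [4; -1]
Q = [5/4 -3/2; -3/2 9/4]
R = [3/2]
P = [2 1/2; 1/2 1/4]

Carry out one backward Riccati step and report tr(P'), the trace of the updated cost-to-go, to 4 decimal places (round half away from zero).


4.9286

BᵀP = [7.5000 1.7500]
S = R + BᵀPB = [3/2] + [28.2500] = [29.7500]
BᵀPA = [-13.2500 -2.2500]
K = S⁻¹·BᵀPA = [-0.4454 -0.0756]
A−BK = [-0.2185 -0.6975; 0.5546 2.9244]
AᵀP(A−BK) = [0.3487 0.2479; 0.2479 1.0798]
P' = Q + AᵀP(A−BK) = [1.5987 -1.2521; -1.2521 3.3298]
tr(P') = 4.9286


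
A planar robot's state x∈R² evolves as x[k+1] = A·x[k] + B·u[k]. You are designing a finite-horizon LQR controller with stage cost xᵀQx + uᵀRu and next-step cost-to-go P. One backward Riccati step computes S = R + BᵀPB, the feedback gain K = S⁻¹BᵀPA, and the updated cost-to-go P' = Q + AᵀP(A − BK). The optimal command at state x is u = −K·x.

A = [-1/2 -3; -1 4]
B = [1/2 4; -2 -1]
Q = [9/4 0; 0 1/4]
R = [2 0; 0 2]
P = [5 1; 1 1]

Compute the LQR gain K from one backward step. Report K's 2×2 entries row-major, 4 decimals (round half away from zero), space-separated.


0.3604 -1.0616 -0.1835 -0.5505

BᵀP = [0.5000 -1.5000; 19.0000 3.0000]
S = R + BᵀPB = [2 0; 0 2] + [3.2500 3.5000; 3.5000 73.0000] = [5.2500 3.5000; 3.5000 75.0000]
BᵀPA = [1.2500 -7.5000; -12.5000 -45.0000]
K = S⁻¹·BᵀPA = [0.3604 -1.0616; -0.1835 -0.5505]
A−BK = [0.0537 -0.2674; -0.4626 1.3263]
AᵀP(A−BK) = [0.5059 -1.0537; -1.0537 4.2674]
P' = Q + AᵀP(A−BK) = [2.7559 -1.0537; -1.0537 4.5174]
tr(P') = 7.2733


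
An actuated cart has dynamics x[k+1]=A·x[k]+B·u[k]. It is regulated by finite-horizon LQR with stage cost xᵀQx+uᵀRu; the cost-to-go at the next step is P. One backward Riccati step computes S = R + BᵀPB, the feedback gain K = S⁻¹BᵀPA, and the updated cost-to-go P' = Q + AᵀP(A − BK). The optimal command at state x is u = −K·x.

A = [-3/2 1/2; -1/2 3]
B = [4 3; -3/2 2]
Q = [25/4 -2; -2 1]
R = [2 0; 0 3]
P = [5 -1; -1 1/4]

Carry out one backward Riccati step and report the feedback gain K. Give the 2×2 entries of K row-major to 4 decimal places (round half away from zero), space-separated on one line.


-0.2428 -0.0822 -0.1274 0.0968

BᵀP = [21.5000 -4.3750; 13.0000 -2.5000]
S = R + BᵀPB = [2 0; 0 3] + [92.5625 55.7500; 55.7500 34.0000] = [94.5625 55.7500; 55.7500 37.0000]
BᵀPA = [-30.0625 -2.3750; -18.2500 -1.0000]
K = S⁻¹·BᵀPA = [-0.2428 -0.0822; -0.1274 0.0968]
A−BK = [-0.1466 0.5383; -0.6094 2.6830]
AᵀP(A−BK) = [0.1882 -0.0791; -0.0791 0.4016]
P' = Q + AᵀP(A−BK) = [6.4382 -2.0791; -2.0791 1.4016]
tr(P') = 7.8398


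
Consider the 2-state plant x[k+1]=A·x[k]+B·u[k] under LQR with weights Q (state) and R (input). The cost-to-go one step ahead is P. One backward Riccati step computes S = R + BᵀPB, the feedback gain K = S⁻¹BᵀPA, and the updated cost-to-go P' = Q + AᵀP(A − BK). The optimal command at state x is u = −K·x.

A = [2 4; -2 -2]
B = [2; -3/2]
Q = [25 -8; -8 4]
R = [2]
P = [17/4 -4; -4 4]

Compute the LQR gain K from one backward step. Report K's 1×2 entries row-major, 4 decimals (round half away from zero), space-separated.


BᵀP = [14.5000 -14.0000]
S = R + BᵀPB = [2] + [50.0000] = [52.0000]
BᵀPA = [57.0000 86.0000]
K = S⁻¹·BᵀPA = [1.0962 1.6538]
A−BK = [-0.1923 0.6923; -0.3558 0.4808]
AᵀP(A−BK) = [2.5192 3.7308; 3.7308 5.7692]
P' = Q + AᵀP(A−BK) = [27.5192 -4.2692; -4.2692 9.7692]
tr(P') = 37.2885

1.0962 1.6538


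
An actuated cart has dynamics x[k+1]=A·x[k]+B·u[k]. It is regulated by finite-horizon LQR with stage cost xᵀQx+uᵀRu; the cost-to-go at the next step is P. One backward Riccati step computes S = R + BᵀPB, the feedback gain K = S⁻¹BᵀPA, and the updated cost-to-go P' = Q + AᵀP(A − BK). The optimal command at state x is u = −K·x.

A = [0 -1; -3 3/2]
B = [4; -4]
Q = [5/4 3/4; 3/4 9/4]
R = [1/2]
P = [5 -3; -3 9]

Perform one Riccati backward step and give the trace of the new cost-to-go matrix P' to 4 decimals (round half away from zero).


20.3038

BᵀP = [32.0000 -48.0000]
S = R + BᵀPB = [1/2] + [320.0000] = [320.5000]
BᵀPA = [144.0000 -104.0000]
K = S⁻¹·BᵀPA = [0.4493 -0.3245]
A−BK = [-1.7972 0.2980; -1.2028 0.2020]
AᵀP(A−BK) = [16.3011 -2.7730; -2.7730 0.5027]
P' = Q + AᵀP(A−BK) = [17.5511 -2.0230; -2.0230 2.7527]
tr(P') = 20.3038


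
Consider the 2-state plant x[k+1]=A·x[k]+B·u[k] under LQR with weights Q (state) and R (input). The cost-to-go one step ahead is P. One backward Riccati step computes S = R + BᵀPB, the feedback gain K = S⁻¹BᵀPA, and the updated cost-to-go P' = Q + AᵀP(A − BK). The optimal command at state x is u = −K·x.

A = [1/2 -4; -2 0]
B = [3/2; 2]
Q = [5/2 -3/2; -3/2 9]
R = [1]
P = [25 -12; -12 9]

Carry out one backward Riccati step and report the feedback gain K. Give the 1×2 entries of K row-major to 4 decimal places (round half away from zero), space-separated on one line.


BᵀP = [13.5000 0.0000]
S = R + BᵀPB = [1] + [20.2500] = [21.2500]
BᵀPA = [6.7500 -54.0000]
K = S⁻¹·BᵀPA = [0.3176 -2.5412]
A−BK = [0.0235 -0.1882; -2.6353 5.0824]
AᵀP(A−BK) = [64.1059 -128.8471; -128.8471 262.7765]
P' = Q + AᵀP(A−BK) = [66.6059 -130.3471; -130.3471 271.7765]
tr(P') = 338.3824

0.3176 -2.5412


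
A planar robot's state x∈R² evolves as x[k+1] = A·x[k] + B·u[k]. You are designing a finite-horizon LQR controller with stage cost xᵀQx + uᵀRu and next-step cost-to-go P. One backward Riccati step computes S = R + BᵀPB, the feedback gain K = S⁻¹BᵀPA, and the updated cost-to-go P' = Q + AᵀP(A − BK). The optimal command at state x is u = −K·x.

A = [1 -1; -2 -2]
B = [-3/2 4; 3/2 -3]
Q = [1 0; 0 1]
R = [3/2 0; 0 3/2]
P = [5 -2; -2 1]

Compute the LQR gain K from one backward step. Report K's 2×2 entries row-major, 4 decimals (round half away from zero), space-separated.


-0.1508 -0.0585 0.2862 -0.0523

BᵀP = [-10.5000 4.5000; 26.0000 -11.0000]
S = R + BᵀPB = [3/2 0; 0 3/2] + [22.5000 -55.5000; -55.5000 137.0000] = [24.0000 -55.5000; -55.5000 138.5000]
BᵀPA = [-19.5000 1.5000; 48.0000 -4.0000]
K = S⁻¹·BᵀPA = [-0.1508 -0.0585; 0.2862 -0.0523]
A−BK = [-0.3708 -0.8785; -0.9154 -2.0692]
AᵀP(A−BK) = [0.3246 0.3708; 0.3708 0.8785]
P' = Q + AᵀP(A−BK) = [1.3246 0.3708; 0.3708 1.8785]
tr(P') = 3.2031


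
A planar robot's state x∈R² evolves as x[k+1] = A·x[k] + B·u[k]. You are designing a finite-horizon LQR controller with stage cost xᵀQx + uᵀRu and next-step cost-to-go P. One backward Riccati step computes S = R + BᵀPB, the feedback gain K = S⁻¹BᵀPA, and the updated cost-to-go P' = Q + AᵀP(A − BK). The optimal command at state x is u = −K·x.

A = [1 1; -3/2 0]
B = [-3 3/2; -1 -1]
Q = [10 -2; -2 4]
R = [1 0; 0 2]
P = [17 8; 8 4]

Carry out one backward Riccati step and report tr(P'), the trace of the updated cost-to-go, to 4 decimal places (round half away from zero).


14.5834

BᵀP = [-59.0000 -28.0000; 17.5000 8.0000]
S = R + BᵀPB = [1 0; 0 2] + [205.0000 -60.5000; -60.5000 18.2500] = [206.0000 -60.5000; -60.5000 20.2500]
BᵀPA = [-17.0000 -59.0000; 5.5000 17.5000]
K = S⁻¹·BᵀPA = [-0.0225 -0.2660; 0.2044 0.0694]
A−BK = [0.6259 0.0978; -1.3181 -0.1966]
AᵀP(A−BK) = [0.4934 0.0958; 0.0958 0.0900]
P' = Q + AᵀP(A−BK) = [10.4934 -1.9042; -1.9042 4.0900]
tr(P') = 14.5834


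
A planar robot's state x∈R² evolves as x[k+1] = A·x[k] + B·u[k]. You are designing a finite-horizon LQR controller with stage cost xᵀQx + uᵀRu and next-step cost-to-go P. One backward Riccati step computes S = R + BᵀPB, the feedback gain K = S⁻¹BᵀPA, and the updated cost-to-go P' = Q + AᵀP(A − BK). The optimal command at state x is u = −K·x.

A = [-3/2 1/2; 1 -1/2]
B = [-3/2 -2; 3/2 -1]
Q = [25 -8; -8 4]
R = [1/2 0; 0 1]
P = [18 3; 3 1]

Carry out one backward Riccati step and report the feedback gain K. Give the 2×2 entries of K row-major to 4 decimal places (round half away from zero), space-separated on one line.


BᵀP = [-22.5000 -3.0000; -39.0000 -7.0000]
S = R + BᵀPB = [1/2 0; 0 1] + [29.2500 48.0000; 48.0000 85.0000] = [29.7500 48.0000; 48.0000 86.0000]
BᵀPA = [30.7500 -9.7500; 51.5000 -16.0000]
K = S⁻¹·BᵀPA = [0.6778 -0.2770; 0.2205 -0.0314]
A−BK = [-0.0422 0.0216; 0.2038 -0.1159]
AᵀP(A−BK) = [0.3003 -0.1130; -0.1130 0.0462]
P' = Q + AᵀP(A−BK) = [25.3003 -8.1130; -8.1130 4.0462]
tr(P') = 29.3465

0.6778 -0.2770 0.2205 -0.0314


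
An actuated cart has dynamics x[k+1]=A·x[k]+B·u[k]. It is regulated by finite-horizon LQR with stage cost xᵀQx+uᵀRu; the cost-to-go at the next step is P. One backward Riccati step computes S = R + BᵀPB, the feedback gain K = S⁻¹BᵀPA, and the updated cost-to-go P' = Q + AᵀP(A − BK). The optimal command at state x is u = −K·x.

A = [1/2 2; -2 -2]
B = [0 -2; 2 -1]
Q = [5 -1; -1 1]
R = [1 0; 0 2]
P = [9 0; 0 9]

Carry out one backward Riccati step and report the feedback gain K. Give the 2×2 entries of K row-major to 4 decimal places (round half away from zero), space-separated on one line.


-1.0813 -1.4247 -0.2226 -0.9286

BᵀP = [0.0000 18.0000; -18.0000 -9.0000]
S = R + BᵀPB = [1 0; 0 2] + [36.0000 -18.0000; -18.0000 45.0000] = [37.0000 -18.0000; -18.0000 47.0000]
BᵀPA = [-36.0000 -36.0000; 9.0000 -18.0000]
K = S⁻¹·BᵀPA = [-1.0813 -1.4247; -0.2226 -0.9286]
A−BK = [0.0548 0.1428; -0.0601 -0.0792]
AᵀP(A−BK) = [1.3277 2.0671; 2.0671 3.9943]
P' = Q + AᵀP(A−BK) = [6.3277 1.0671; 1.0671 4.9943]
tr(P') = 11.3221


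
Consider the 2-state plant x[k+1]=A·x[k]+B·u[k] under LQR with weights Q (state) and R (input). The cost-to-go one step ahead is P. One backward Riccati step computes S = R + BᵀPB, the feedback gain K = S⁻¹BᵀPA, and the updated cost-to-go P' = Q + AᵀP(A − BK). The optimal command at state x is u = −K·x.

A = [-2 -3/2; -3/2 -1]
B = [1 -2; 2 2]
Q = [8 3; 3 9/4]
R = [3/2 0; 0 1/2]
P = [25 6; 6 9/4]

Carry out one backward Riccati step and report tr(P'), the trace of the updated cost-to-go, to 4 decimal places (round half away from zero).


BᵀP = [37.0000 10.5000; -38.0000 -7.5000]
S = R + BᵀPB = [3/2 0; 0 1/2] + [58.0000 -53.0000; -53.0000 61.0000] = [59.5000 -53.0000; -53.0000 61.5000]
BᵀPA = [-89.7500 -66.0000; 87.2500 64.5000]
K = S⁻¹·BᵀPA = [-1.0531 -0.7533; 0.5112 0.3996]
A−BK = [0.0754 0.0525; -0.4162 -0.2926]
AᵀP(A−BK) = [1.9494 1.4015; 1.4015 1.0082]
P' = Q + AᵀP(A−BK) = [9.9494 4.4015; 4.4015 3.2582]
tr(P') = 13.2076

13.2076


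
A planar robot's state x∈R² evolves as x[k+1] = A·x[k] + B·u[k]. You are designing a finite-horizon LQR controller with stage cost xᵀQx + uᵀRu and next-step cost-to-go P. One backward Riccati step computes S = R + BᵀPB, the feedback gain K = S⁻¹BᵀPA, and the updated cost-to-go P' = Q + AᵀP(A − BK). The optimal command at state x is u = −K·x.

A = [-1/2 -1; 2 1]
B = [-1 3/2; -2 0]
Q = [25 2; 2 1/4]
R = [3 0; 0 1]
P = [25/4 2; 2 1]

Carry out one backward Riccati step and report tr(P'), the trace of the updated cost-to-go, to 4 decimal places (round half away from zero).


BᵀP = [-10.2500 -4.0000; 9.3750 3.0000]
S = R + BᵀPB = [3 0; 0 1] + [18.2500 -15.3750; -15.3750 14.0625] = [21.2500 -15.3750; -15.3750 15.0625]
BᵀPA = [-2.8750 6.2500; 1.3125 -6.3750]
K = S⁻¹·BᵀPA = [-0.2763 -0.0463; -0.1949 -0.4705]
A−BK = [-0.4839 -0.3406; 1.4473 0.9074]
AᵀP(A−BK) = [1.0239 0.6094; 0.6094 0.5400]
P' = Q + AᵀP(A−BK) = [26.0239 2.6094; 2.6094 0.7900]
tr(P') = 26.8139

26.8139


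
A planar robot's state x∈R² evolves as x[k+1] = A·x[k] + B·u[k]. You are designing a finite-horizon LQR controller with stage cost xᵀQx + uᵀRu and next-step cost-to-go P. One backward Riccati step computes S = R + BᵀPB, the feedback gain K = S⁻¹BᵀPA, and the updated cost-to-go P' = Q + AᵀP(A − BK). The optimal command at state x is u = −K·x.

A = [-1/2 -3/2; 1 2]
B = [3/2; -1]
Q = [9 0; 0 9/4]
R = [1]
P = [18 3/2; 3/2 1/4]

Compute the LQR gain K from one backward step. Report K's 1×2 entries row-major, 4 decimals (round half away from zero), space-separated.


-0.2886 -0.9195

BᵀP = [25.5000 2.0000]
S = R + BᵀPB = [1] + [36.2500] = [37.2500]
BᵀPA = [-10.7500 -34.2500]
K = S⁻¹·BᵀPA = [-0.2886 -0.9195]
A−BK = [-0.0671 -0.1208; 0.7114 1.0805]
AᵀP(A−BK) = [0.1477 0.3658; 0.3658 1.0084]
P' = Q + AᵀP(A−BK) = [9.1477 0.3658; 0.3658 3.2584]
tr(P') = 12.4060


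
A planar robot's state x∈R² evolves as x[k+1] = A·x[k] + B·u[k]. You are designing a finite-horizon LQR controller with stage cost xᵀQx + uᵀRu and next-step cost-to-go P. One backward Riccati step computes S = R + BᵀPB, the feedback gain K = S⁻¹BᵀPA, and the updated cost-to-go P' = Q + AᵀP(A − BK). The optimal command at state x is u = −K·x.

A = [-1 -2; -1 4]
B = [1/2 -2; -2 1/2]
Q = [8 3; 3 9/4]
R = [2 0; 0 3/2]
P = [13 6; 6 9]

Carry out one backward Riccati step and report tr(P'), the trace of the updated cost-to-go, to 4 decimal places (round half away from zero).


BᵀP = [-5.5000 -15.0000; -23.0000 -7.5000]
S = R + BᵀPB = [2 0; 0 3/2] + [27.2500 3.5000; 3.5000 42.2500] = [29.2500 3.5000; 3.5000 43.7500]
BᵀPA = [20.5000 -49.0000; 30.5000 16.0000]
K = S⁻¹·BᵀPA = [0.6234 -1.7356; 0.6473 0.5046]
A−BK = [-0.0172 -0.1231; -0.0768 0.2765]
AᵀP(A−BK) = [1.4785 -1.8096; -1.8096 6.8832]
P' = Q + AᵀP(A−BK) = [9.4785 1.1904; 1.1904 9.1332]
tr(P') = 18.6117

18.6117


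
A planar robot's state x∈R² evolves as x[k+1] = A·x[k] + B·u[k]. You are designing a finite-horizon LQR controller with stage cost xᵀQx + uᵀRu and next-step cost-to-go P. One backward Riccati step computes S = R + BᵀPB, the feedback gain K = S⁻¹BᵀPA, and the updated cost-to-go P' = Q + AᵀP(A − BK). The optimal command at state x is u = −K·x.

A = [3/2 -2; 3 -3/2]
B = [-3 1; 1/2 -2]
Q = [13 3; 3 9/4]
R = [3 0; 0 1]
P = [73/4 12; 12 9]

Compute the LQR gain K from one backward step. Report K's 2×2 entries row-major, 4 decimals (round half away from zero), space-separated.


-1.0929 0.9902 -1.5243 0.8813

BᵀP = [-48.7500 -31.5000; -5.7500 -6.0000]
S = R + BᵀPB = [3 0; 0 1] + [130.5000 14.2500; 14.2500 6.2500] = [133.5000 14.2500; 14.2500 7.2500]
BᵀPA = [-167.6250 144.7500; -26.6250 20.5000]
K = S⁻¹·BᵀPA = [-1.0929 0.9902; -1.5243 0.8813]
A−BK = [-0.2545 0.0892; 0.4979 -0.2324]
AᵀP(A−BK) = [6.2789 -4.8030; -4.8030 3.8519]
P' = Q + AᵀP(A−BK) = [19.2789 -1.8030; -1.8030 6.1019]
tr(P') = 25.3809


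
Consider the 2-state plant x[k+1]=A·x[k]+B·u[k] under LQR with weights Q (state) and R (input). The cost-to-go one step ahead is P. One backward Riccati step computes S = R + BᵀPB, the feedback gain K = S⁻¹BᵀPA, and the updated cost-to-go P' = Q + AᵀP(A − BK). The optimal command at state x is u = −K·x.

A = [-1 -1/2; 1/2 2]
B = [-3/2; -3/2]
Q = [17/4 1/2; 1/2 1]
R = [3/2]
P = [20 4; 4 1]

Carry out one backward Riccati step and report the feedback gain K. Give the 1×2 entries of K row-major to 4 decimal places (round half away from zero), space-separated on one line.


0.4831 0.0449

BᵀP = [-36.0000 -7.5000]
S = R + BᵀPB = [3/2] + [65.2500] = [66.7500]
BᵀPA = [32.2500 3.0000]
K = S⁻¹·BᵀPA = [0.4831 0.0449]
A−BK = [-0.2753 -0.4326; 1.2247 2.0674]
AᵀP(A−BK) = [0.6685 0.5506; 0.5506 0.8652]
P' = Q + AᵀP(A−BK) = [4.9185 1.0506; 1.0506 1.8652]
tr(P') = 6.7837


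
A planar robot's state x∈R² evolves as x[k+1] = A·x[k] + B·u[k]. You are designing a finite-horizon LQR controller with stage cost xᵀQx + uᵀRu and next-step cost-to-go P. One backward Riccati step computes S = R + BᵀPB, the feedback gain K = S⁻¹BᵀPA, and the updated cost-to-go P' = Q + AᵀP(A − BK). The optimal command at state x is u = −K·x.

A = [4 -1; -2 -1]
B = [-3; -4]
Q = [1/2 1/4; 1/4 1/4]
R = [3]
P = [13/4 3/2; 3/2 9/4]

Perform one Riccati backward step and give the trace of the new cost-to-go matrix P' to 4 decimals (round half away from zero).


BᵀP = [-15.7500 -13.5000]
S = R + BᵀPB = [3] + [101.2500] = [104.2500]
BᵀPA = [-36.0000 29.2500]
K = S⁻¹·BᵀPA = [-0.3453 0.2806]
A−BK = [2.9640 -0.1583; -3.3813 0.1223]
AᵀP(A−BK) = [24.5683 -1.3993; -1.3993 0.2932]
P' = Q + AᵀP(A−BK) = [25.0683 -1.1493; -1.1493 0.5432]
tr(P') = 25.6115

25.6115


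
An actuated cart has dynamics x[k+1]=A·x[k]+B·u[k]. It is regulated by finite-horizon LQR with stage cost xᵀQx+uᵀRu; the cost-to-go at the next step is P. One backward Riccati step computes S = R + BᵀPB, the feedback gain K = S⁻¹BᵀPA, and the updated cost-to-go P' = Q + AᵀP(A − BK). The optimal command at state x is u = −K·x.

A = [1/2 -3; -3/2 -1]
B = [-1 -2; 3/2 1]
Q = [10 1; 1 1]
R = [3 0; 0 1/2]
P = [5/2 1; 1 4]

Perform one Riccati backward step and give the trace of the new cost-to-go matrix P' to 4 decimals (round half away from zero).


25.5414

BᵀP = [-1.0000 5.0000; -4.0000 2.0000]
S = R + BᵀPB = [3 0; 0 1/2] + [8.5000 7.0000; 7.0000 10.0000] = [11.5000 7.0000; 7.0000 10.5000]
BᵀPA = [-8.0000 -2.0000; -5.0000 10.0000]
K = S⁻¹·BᵀPA = [-0.6829 -1.2683; -0.0209 1.7979]
A−BK = [-0.2247 -0.6725; -0.4547 -0.8955]
AᵀP(A−BK) = [2.5571 5.0932; 5.0932 11.9843]
P' = Q + AᵀP(A−BK) = [12.5571 6.0932; 6.0932 12.9843]
tr(P') = 25.5414


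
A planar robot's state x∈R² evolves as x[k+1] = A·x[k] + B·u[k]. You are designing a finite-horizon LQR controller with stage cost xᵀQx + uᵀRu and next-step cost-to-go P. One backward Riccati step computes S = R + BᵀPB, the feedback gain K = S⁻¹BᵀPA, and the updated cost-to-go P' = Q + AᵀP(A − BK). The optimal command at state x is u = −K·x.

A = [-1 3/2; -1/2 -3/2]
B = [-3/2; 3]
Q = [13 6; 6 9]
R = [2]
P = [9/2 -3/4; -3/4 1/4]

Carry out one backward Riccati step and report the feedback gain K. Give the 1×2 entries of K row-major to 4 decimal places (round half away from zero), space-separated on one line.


0.3817 -0.7722

BᵀP = [-9.0000 1.8750]
S = R + BᵀPB = [2] + [19.1250] = [21.1250]
BᵀPA = [8.0625 -16.3125]
K = S⁻¹·BᵀPA = [0.3817 -0.7722]
A−BK = [-0.4275 0.3417; -1.6450 0.8166]
AᵀP(A−BK) = [0.7354 -0.8992; -0.8992 1.4662]
P' = Q + AᵀP(A−BK) = [13.7354 5.1008; 5.1008 10.4662]
tr(P') = 24.2016


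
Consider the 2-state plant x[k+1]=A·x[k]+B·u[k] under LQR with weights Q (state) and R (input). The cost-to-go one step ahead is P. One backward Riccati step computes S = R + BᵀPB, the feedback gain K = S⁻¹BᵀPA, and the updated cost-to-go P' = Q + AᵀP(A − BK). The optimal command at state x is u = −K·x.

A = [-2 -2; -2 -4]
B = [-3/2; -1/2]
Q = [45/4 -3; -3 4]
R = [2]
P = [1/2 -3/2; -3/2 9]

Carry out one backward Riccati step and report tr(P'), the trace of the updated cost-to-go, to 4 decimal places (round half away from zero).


130.8500

BᵀP = [0.0000 -2.2500]
S = R + BᵀPB = [2] + [1.1250] = [3.1250]
BᵀPA = [4.5000 9.0000]
K = S⁻¹·BᵀPA = [1.4400 2.8800]
A−BK = [0.1600 2.3200; -1.2800 -2.5600]
AᵀP(A−BK) = [19.5200 43.0400; 43.0400 96.0800]
P' = Q + AᵀP(A−BK) = [30.7700 40.0400; 40.0400 100.0800]
tr(P') = 130.8500


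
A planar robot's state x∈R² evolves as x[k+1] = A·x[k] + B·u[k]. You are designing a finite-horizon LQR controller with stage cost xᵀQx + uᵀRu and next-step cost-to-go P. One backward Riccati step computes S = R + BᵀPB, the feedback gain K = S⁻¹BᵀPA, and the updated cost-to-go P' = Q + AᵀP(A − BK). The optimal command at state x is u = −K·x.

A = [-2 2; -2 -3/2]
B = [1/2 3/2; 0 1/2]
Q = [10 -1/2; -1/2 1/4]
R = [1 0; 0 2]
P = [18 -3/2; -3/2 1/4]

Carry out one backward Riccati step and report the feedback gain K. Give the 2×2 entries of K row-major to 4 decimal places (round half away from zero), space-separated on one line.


BᵀP = [9.0000 -0.7500; 26.2500 -2.1250]
S = R + BᵀPB = [1 0; 0 2] + [4.5000 13.1250; 13.1250 38.3125] = [5.5000 13.1250; 13.1250 40.3125]
BᵀPA = [-16.5000 19.1250; -48.2500 55.6875]
K = S⁻¹·BᵀPA = [-0.6445 0.8104; -0.9870 1.1175]
A−BK = [-0.1972 -0.0815; -1.5065 -2.0588]
AᵀP(A−BK) = [2.7400 -2.4569; -2.4569 3.8303]
P' = Q + AᵀP(A−BK) = [12.7400 -2.9569; -2.9569 4.0803]
tr(P') = 16.8203

-0.6445 0.8104 -0.9870 1.1175


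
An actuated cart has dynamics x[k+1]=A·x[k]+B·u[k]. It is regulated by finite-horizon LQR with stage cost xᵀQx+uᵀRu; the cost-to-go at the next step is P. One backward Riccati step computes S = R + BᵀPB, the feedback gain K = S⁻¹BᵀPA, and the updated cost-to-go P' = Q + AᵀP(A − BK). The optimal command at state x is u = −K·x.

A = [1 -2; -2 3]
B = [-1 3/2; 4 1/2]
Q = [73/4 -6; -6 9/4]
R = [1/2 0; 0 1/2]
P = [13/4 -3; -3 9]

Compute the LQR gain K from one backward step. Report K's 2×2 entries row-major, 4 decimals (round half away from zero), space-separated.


BᵀP = [-15.2500 39.0000; 3.3750 0.0000]
S = R + BᵀPB = [1/2 0; 0 1/2] + [171.2500 -3.3750; -3.3750 5.0625] = [171.7500 -3.3750; -3.3750 5.5625]
BᵀPA = [-93.2500 147.5000; 3.3750 -6.7500]
K = S⁻¹·BᵀPA = [-0.5374 0.8450; 0.2807 -0.7008]
A−BK = [0.0416 -0.1038; 0.0094 -0.0298]
AᵀP(A−BK) = [0.1879 -0.3353; -0.3353 0.6270]
P' = Q + AᵀP(A−BK) = [18.4379 -6.3353; -6.3353 2.8770]
tr(P') = 21.3149

-0.5374 0.8450 0.2807 -0.7008


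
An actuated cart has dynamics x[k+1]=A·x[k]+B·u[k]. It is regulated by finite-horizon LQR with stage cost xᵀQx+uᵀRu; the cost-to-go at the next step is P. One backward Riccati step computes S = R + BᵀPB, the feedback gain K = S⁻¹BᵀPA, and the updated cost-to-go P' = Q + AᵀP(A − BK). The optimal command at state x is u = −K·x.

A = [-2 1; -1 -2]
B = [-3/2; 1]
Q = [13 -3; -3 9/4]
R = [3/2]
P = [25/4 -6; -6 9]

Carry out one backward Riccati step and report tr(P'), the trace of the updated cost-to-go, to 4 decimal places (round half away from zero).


25.6685

BᵀP = [-15.3750 18.0000]
S = R + BᵀPB = [3/2] + [41.0625] = [42.5625]
BᵀPA = [12.7500 -51.3750]
K = S⁻¹·BᵀPA = [0.2996 -1.2070]
A−BK = [-1.5507 -0.8106; -1.2996 -0.7930]
AᵀP(A−BK) = [6.1806 2.8899; 2.8899 4.2379]
P' = Q + AᵀP(A−BK) = [19.1806 -0.1101; -0.1101 6.4879]
tr(P') = 25.6685


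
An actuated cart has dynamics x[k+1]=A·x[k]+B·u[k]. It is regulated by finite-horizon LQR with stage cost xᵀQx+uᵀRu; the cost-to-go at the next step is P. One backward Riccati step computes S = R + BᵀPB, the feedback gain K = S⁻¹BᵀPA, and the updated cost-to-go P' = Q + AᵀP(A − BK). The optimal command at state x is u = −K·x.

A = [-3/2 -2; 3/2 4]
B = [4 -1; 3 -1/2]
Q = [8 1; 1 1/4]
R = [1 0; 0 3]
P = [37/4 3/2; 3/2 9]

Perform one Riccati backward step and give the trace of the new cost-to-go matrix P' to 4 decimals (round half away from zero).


BᵀP = [41.5000 33.0000; -10.0000 -6.0000]
S = R + BᵀPB = [1 0; 0 3] + [265.0000 -58.0000; -58.0000 13.0000] = [266.0000 -58.0000; -58.0000 16.0000]
BᵀPA = [-12.7500 49.0000; 6.0000 -4.0000]
K = S⁻¹·BᵀPA = [0.1614 0.6188; 0.9602 1.9933]
A−BK = [-1.1855 -2.4821; 1.4958 3.1401]
AᵀP(A−BK) = [30.6096 64.1805; 64.1805 134.6502]
P' = Q + AᵀP(A−BK) = [38.6096 65.1805; 65.1805 134.9002]
tr(P') = 173.5098

173.5098


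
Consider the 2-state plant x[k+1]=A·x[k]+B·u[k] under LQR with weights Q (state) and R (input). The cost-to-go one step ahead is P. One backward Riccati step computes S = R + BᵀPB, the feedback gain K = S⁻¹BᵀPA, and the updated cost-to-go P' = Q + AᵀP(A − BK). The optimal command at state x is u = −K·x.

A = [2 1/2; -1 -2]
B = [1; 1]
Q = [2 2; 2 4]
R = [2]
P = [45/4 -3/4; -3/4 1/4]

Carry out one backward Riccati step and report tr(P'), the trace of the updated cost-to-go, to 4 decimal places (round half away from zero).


17.7865

BᵀP = [10.5000 -0.5000]
S = R + BᵀPB = [2] + [10.0000] = [12.0000]
BᵀPA = [21.5000 6.2500]
K = S⁻¹·BᵀPA = [1.7917 0.5208]
A−BK = [0.2083 -0.0208; -2.7917 -2.5208]
AᵀP(A−BK) = [9.7292 3.9271; 3.9271 2.0573]
P' = Q + AᵀP(A−BK) = [11.7292 5.9271; 5.9271 6.0573]
tr(P') = 17.7865


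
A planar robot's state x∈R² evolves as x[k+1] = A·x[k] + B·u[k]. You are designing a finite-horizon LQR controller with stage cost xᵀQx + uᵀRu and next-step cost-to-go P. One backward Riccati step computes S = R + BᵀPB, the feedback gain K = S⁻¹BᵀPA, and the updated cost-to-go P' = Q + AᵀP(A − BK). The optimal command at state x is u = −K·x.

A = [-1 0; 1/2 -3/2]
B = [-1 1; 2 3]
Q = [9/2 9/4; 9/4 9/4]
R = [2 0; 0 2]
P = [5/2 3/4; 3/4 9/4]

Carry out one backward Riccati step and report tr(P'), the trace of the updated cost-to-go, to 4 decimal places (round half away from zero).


7.8481

BᵀP = [-1.0000 3.7500; 4.7500 7.5000]
S = R + BᵀPB = [2 0; 0 2] + [8.5000 10.2500; 10.2500 27.2500] = [10.5000 10.2500; 10.2500 29.2500]
BᵀPA = [2.8750 -5.6250; -1.0000 -11.2500]
K = S⁻¹·BᵀPA = [0.4669 -0.2436; -0.1978 -0.2993]
A−BK = [-0.3353 0.0557; 0.1596 -0.1151]
AᵀP(A−BK) = [0.7723 -0.1615; -0.1615 0.3257]
P' = Q + AᵀP(A−BK) = [5.2723 2.0885; 2.0885 2.5757]
tr(P') = 7.8481


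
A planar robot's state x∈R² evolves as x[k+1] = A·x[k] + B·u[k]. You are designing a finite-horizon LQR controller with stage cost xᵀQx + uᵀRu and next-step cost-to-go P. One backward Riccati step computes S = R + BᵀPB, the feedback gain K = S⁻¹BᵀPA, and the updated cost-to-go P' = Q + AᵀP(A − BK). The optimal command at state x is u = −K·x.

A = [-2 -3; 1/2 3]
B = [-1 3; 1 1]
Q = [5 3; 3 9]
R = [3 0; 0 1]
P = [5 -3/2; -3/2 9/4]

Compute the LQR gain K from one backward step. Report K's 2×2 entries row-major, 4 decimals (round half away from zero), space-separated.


0.5179 1.7013 -0.5087 -0.5211

BᵀP = [-6.5000 3.7500; 13.5000 -2.2500]
S = R + BᵀPB = [3 0; 0 1] + [10.2500 -15.7500; -15.7500 38.2500] = [13.2500 -15.7500; -15.7500 39.2500]
BᵀPA = [14.8750 30.7500; -28.1250 -47.2500]
K = S⁻¹·BᵀPA = [0.5179 1.7013; -0.5087 -0.5211]
A−BK = [0.0441 0.2647; 0.4908 1.8199]
AᵀP(A−BK) = [1.5503 4.6613; 4.6613 15.3116]
P' = Q + AᵀP(A−BK) = [6.5503 7.6613; 7.6613 24.3116]
tr(P') = 30.8619


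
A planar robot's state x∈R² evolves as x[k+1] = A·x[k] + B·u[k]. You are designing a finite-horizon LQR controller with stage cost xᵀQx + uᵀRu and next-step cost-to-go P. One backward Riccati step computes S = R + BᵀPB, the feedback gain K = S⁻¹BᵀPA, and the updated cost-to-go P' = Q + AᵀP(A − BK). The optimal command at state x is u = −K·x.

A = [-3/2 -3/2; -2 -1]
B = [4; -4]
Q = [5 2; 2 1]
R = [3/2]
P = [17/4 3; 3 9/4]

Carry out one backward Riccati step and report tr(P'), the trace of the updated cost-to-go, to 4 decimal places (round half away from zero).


BᵀP = [5.0000 3.0000]
S = R + BᵀPB = [3/2] + [8.0000] = [9.5000]
BᵀPA = [-13.5000 -10.5000]
K = S⁻¹·BᵀPA = [-1.4211 -1.1053]
A−BK = [4.1842 2.9211; -7.6842 -5.4211]
AᵀP(A−BK) = [17.3783 12.6414; 12.6414 9.2072]
P' = Q + AᵀP(A−BK) = [22.3783 14.6414; 14.6414 10.2072]
tr(P') = 32.5855

32.5855


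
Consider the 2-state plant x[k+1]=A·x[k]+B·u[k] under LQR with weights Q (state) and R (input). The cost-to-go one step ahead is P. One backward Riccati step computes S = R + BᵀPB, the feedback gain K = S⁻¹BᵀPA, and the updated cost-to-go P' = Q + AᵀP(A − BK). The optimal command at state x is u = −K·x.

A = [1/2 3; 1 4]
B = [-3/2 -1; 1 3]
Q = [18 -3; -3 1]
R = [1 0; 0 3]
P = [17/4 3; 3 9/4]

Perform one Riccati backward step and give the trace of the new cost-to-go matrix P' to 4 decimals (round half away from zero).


BᵀP = [-3.3750 -2.2500; 4.7500 3.7500]
S = R + BᵀPB = [1 0; 0 3] + [2.8125 -3.3750; -3.3750 6.5000] = [3.8125 -3.3750; -3.3750 9.5000]
BᵀPA = [-3.9375 -19.1250; 6.1250 29.2500]
K = S⁻¹·BᵀPA = [-0.6740 -3.3417; 0.4053 1.8918]
A−BK = [-0.1057 -0.1208; 0.4581 1.6665]
AᵀP(A−BK) = [1.1762 5.6300; 5.6300 27.0057]
P' = Q + AᵀP(A−BK) = [19.1762 2.6300; 2.6300 28.0057]
tr(P') = 47.1819

47.1819


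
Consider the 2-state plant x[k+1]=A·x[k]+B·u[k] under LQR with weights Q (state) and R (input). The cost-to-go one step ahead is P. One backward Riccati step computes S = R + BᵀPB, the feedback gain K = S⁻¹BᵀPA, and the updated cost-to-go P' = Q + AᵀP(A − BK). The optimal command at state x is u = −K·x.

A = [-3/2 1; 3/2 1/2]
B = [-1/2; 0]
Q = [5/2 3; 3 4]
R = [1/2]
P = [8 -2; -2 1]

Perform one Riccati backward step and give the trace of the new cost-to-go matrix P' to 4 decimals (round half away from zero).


BᵀP = [-4.0000 1.0000]
S = R + BᵀPB = [1/2] + [2.0000] = [2.5000]
BᵀPA = [7.5000 -3.5000]
K = S⁻¹·BᵀPA = [3.0000 -1.4000]
A−BK = [0.0000 0.3000; 1.5000 0.5000]
AᵀP(A−BK) = [6.7500 -2.2500; -2.2500 1.3500]
P' = Q + AᵀP(A−BK) = [9.2500 0.7500; 0.7500 5.3500]
tr(P') = 14.6000

14.6000


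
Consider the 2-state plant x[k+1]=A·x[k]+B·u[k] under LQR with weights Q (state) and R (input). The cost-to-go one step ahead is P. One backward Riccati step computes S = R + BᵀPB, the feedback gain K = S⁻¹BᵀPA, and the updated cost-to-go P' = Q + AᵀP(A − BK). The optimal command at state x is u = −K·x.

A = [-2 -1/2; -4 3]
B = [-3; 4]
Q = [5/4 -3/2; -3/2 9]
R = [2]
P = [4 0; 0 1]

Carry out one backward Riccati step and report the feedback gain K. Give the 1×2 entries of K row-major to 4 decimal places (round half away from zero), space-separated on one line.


BᵀP = [-12.0000 4.0000]
S = R + BᵀPB = [2] + [52.0000] = [54.0000]
BᵀPA = [8.0000 18.0000]
K = S⁻¹·BᵀPA = [0.1481 0.3333]
A−BK = [-1.5556 0.5000; -4.5926 1.6667]
AᵀP(A−BK) = [30.8148 -10.6667; -10.6667 4.0000]
P' = Q + AᵀP(A−BK) = [32.0648 -12.1667; -12.1667 13.0000]
tr(P') = 45.0648

0.1481 0.3333


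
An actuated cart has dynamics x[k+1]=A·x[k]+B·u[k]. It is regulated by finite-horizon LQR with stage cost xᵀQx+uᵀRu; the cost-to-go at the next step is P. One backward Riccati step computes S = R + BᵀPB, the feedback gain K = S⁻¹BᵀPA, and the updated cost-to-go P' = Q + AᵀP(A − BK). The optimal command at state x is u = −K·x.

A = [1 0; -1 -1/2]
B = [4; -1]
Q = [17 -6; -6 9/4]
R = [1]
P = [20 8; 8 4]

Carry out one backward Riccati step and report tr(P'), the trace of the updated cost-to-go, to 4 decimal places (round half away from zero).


BᵀP = [72.0000 28.0000]
S = R + BᵀPB = [1] + [260.0000] = [261.0000]
BᵀPA = [44.0000 -14.0000]
K = S⁻¹·BᵀPA = [0.1686 -0.0536]
A−BK = [0.3257 0.2146; -0.8314 -0.5536]
AᵀP(A−BK) = [0.5824 0.3602; 0.3602 0.2490]
P' = Q + AᵀP(A−BK) = [17.5824 -5.6398; -5.6398 2.4990]
tr(P') = 20.0814

20.0814


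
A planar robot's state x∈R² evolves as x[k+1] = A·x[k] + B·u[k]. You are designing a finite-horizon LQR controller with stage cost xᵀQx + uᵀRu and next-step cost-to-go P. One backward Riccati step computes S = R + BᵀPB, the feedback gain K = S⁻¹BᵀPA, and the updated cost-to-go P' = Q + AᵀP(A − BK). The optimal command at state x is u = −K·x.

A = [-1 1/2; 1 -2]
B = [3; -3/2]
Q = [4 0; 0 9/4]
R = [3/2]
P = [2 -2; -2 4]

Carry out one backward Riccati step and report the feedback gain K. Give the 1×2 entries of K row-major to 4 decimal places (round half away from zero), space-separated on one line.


-0.4516 0.6129

BᵀP = [9.0000 -12.0000]
S = R + BᵀPB = [3/2] + [45.0000] = [46.5000]
BᵀPA = [-21.0000 28.5000]
K = S⁻¹·BᵀPA = [-0.4516 0.6129]
A−BK = [0.3548 -1.3387; 0.3226 -1.0806]
AᵀP(A−BK) = [0.5161 -1.1290; -1.1290 3.0323]
P' = Q + AᵀP(A−BK) = [4.5161 -1.1290; -1.1290 5.2823]
tr(P') = 9.7984
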